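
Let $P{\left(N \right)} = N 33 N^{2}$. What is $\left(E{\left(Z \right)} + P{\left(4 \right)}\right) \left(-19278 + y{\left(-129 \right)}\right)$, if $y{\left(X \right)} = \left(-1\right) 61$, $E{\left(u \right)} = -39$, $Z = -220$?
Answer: $-40089747$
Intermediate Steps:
$y{\left(X \right)} = -61$
$P{\left(N \right)} = 33 N^{3}$ ($P{\left(N \right)} = 33 N N^{2} = 33 N^{3}$)
$\left(E{\left(Z \right)} + P{\left(4 \right)}\right) \left(-19278 + y{\left(-129 \right)}\right) = \left(-39 + 33 \cdot 4^{3}\right) \left(-19278 - 61\right) = \left(-39 + 33 \cdot 64\right) \left(-19339\right) = \left(-39 + 2112\right) \left(-19339\right) = 2073 \left(-19339\right) = -40089747$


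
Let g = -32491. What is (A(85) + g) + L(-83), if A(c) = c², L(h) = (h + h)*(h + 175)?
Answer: -40538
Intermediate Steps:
L(h) = 2*h*(175 + h) (L(h) = (2*h)*(175 + h) = 2*h*(175 + h))
(A(85) + g) + L(-83) = (85² - 32491) + 2*(-83)*(175 - 83) = (7225 - 32491) + 2*(-83)*92 = -25266 - 15272 = -40538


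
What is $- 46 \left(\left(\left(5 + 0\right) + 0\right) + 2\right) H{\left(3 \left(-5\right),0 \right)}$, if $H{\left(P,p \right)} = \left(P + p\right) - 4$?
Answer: $6118$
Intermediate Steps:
$H{\left(P,p \right)} = -4 + P + p$
$- 46 \left(\left(\left(5 + 0\right) + 0\right) + 2\right) H{\left(3 \left(-5\right),0 \right)} = - 46 \left(\left(\left(5 + 0\right) + 0\right) + 2\right) \left(-4 + 3 \left(-5\right) + 0\right) = - 46 \left(\left(5 + 0\right) + 2\right) \left(-4 - 15 + 0\right) = - 46 \left(5 + 2\right) \left(-19\right) = - 46 \cdot 7 \left(-19\right) = \left(-46\right) \left(-133\right) = 6118$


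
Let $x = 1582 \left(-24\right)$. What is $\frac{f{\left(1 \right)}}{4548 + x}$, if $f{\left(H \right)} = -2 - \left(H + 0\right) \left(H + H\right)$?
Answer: $\frac{1}{8355} \approx 0.00011969$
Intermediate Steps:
$x = -37968$
$f{\left(H \right)} = -2 - 2 H^{2}$ ($f{\left(H \right)} = -2 - H 2 H = -2 - 2 H^{2}$)
$\frac{f{\left(1 \right)}}{4548 + x} = \frac{-2 - 2 \cdot 1^{2}}{4548 - 37968} = \frac{-2 - 2}{-33420} = - \frac{-2 - 2}{33420} = \left(- \frac{1}{33420}\right) \left(-4\right) = \frac{1}{8355}$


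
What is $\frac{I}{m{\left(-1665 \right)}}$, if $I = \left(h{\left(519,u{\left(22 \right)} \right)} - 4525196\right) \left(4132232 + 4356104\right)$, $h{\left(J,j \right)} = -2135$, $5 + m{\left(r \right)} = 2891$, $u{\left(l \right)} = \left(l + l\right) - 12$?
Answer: $- \frac{19214753355608}{1443} \approx -1.3316 \cdot 10^{10}$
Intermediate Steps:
$u{\left(l \right)} = -12 + 2 l$ ($u{\left(l \right)} = 2 l - 12 = -12 + 2 l$)
$m{\left(r \right)} = 2886$ ($m{\left(r \right)} = -5 + 2891 = 2886$)
$I = -38429506711216$ ($I = \left(-2135 - 4525196\right) \left(4132232 + 4356104\right) = \left(-4527331\right) 8488336 = -38429506711216$)
$\frac{I}{m{\left(-1665 \right)}} = - \frac{38429506711216}{2886} = \left(-38429506711216\right) \frac{1}{2886} = - \frac{19214753355608}{1443}$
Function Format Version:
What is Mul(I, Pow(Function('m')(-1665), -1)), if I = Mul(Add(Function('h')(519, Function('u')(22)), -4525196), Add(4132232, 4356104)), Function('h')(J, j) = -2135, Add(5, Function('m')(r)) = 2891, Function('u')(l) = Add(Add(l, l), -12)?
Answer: Rational(-19214753355608, 1443) ≈ -1.3316e+10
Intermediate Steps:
Function('u')(l) = Add(-12, Mul(2, l)) (Function('u')(l) = Add(Mul(2, l), -12) = Add(-12, Mul(2, l)))
Function('m')(r) = 2886 (Function('m')(r) = Add(-5, 2891) = 2886)
I = -38429506711216 (I = Mul(Add(-2135, -4525196), Add(4132232, 4356104)) = Mul(-4527331, 8488336) = -38429506711216)
Mul(I, Pow(Function('m')(-1665), -1)) = Mul(-38429506711216, Pow(2886, -1)) = Mul(-38429506711216, Rational(1, 2886)) = Rational(-19214753355608, 1443)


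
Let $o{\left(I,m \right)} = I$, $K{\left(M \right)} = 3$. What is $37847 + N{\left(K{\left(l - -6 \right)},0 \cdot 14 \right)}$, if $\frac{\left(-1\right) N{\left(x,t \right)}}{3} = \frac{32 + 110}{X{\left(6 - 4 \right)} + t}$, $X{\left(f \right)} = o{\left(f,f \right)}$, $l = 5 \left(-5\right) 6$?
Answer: $37634$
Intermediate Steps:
$l = -150$ ($l = \left(-25\right) 6 = -150$)
$X{\left(f \right)} = f$
$N{\left(x,t \right)} = - \frac{426}{2 + t}$ ($N{\left(x,t \right)} = - 3 \frac{32 + 110}{\left(6 - 4\right) + t} = - 3 \frac{142}{2 + t} = - \frac{426}{2 + t}$)
$37847 + N{\left(K{\left(l - -6 \right)},0 \cdot 14 \right)} = 37847 - \frac{426}{2 + 0 \cdot 14} = 37847 - \frac{426}{2 + 0} = 37847 - \frac{426}{2} = 37847 - 213 = 37634$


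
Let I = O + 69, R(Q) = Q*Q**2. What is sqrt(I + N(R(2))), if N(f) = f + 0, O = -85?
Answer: 2*I*sqrt(2) ≈ 2.8284*I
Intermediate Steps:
R(Q) = Q**3
N(f) = f
I = -16 (I = -85 + 69 = -16)
sqrt(I + N(R(2))) = sqrt(-16 + 2**3) = sqrt(-16 + 8) = sqrt(-8) = 2*I*sqrt(2)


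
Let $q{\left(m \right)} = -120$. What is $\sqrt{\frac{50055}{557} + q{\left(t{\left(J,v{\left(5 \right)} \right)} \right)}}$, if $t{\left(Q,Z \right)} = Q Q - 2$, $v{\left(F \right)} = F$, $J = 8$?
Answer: $\frac{3 i \sqrt{1038805}}{557} \approx 5.4895 i$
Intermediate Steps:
$t{\left(Q,Z \right)} = -2 + Q^{2}$ ($t{\left(Q,Z \right)} = Q^{2} - 2 = -2 + Q^{2}$)
$\sqrt{\frac{50055}{557} + q{\left(t{\left(J,v{\left(5 \right)} \right)} \right)}} = \sqrt{\frac{50055}{557} - 120} = \sqrt{- \frac{16785}{557}} = \frac{3 i \sqrt{1038805}}{557}$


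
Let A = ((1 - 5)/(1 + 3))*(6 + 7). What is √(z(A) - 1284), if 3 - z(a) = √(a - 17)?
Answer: √(-1281 - I*√30) ≈ 0.07652 - 35.791*I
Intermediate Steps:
A = -13 (A = -4/4*13 = -4*¼*13 = -1*13 = -13)
z(a) = 3 - √(-17 + a) (z(a) = 3 - √(a - 17) = 3 - √(-17 + a))
√(z(A) - 1284) = √((3 - √(-17 - 13)) - 1284) = √((3 - √(-30)) - 1284) = √((3 - I*√30) - 1284) = √(-1281 - I*√30)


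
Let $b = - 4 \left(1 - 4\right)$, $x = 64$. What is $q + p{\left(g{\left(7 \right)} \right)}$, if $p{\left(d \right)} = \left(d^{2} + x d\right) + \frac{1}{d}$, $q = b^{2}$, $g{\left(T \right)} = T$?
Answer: $\frac{4488}{7} \approx 641.14$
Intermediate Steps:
$b = 12$ ($b = \left(-4\right) \left(-3\right) = 12$)
$q = 144$ ($q = 12^{2} = 144$)
$p{\left(d \right)} = \frac{1}{d} + d^{2} + 64 d$ ($p{\left(d \right)} = \left(d^{2} + 64 d\right) + \frac{1}{d} = \frac{1}{d} + d^{2} + 64 d$)
$q + p{\left(g{\left(7 \right)} \right)} = 144 + \frac{1 + 7^{2} \left(64 + 7\right)}{7} = 144 + \frac{1 + 49 \cdot 71}{7} = 144 + \frac{1 + 3479}{7} = 144 + \frac{1}{7} \cdot 3480 = 144 + \frac{3480}{7} = \frac{4488}{7}$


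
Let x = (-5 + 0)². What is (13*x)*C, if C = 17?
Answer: 5525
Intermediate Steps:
x = 25 (x = (-5)² = 25)
(13*x)*C = (13*25)*17 = 325*17 = 5525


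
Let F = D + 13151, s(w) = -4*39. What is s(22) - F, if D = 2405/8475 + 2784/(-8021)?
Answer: -180915721886/13595595 ≈ -13307.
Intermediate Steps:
s(w) = -156
D = -860779/13595595 (D = 2405*(1/8475) + 2784*(-1/8021) = 481/1695 - 2784/8021 = -860779/13595595 ≈ -0.063313)
F = 178794809066/13595595 (F = -860779/13595595 + 13151 = 178794809066/13595595 ≈ 13151.)
s(22) - F = -156 - 1*178794809066/13595595 = -156 - 178794809066/13595595 = -180915721886/13595595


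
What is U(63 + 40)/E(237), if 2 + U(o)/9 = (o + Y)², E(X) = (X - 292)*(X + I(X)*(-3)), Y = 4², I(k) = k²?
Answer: 42477/3084950 ≈ 0.013769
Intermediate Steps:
Y = 16
E(X) = (-292 + X)*(X - 3*X²) (E(X) = (X - 292)*(X + X²*(-3)) = (-292 + X)*(X - 3*X²))
U(o) = -18 + 9*(16 + o)² (U(o) = -18 + 9*(o + 16)² = -18 + 9*(16 + o)²)
U(63 + 40)/E(237) = (-18 + 9*(16 + (63 + 40))²)/((237*(-292 - 3*237² + 877*237))) = (-18 + 9*(16 + 103)²)/((237*(-292 - 3*56169 + 207849))) = (-18 + 9*119²)/((237*(-292 - 168507 + 207849))) = (-18 + 9*14161)/((237*39050)) = (-18 + 127449)/9254850 = 127431*(1/9254850) = 42477/3084950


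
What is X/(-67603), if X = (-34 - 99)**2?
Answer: -17689/67603 ≈ -0.26166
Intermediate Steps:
X = 17689 (X = (-133)**2 = 17689)
X/(-67603) = 17689/(-67603) = 17689*(-1/67603) = -17689/67603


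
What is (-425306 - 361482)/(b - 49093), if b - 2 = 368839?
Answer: -196697/79937 ≈ -2.4607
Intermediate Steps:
b = 368841 (b = 2 + 368839 = 368841)
(-425306 - 361482)/(b - 49093) = (-425306 - 361482)/(368841 - 49093) = -786788/319748 = -786788*1/319748 = -196697/79937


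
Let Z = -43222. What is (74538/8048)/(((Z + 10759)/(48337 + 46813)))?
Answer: -197008075/7257284 ≈ -27.146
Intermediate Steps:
(74538/8048)/(((Z + 10759)/(48337 + 46813))) = (74538/8048)/(((-43222 + 10759)/(48337 + 46813))) = (74538*(1/8048))/((-32463/95150)) = 37269/(4024*((-32463*1/95150))) = 37269/(4024*(-32463/95150)) = (37269/4024)*(-95150/32463) = -197008075/7257284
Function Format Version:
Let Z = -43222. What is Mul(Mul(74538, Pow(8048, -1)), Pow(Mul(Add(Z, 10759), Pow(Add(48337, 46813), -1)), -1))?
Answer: Rational(-197008075, 7257284) ≈ -27.146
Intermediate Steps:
Mul(Mul(74538, Pow(8048, -1)), Pow(Mul(Add(Z, 10759), Pow(Add(48337, 46813), -1)), -1)) = Mul(Mul(74538, Pow(8048, -1)), Pow(Mul(Add(-43222, 10759), Pow(Add(48337, 46813), -1)), -1)) = Mul(Mul(74538, Rational(1, 8048)), Pow(Mul(-32463, Pow(95150, -1)), -1)) = Mul(Rational(37269, 4024), Pow(Mul(-32463, Rational(1, 95150)), -1)) = Mul(Rational(37269, 4024), Pow(Rational(-32463, 95150), -1)) = Mul(Rational(37269, 4024), Rational(-95150, 32463)) = Rational(-197008075, 7257284)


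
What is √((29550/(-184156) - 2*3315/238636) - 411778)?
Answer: I*√3106469122163914386554983/2746640701 ≈ 641.7*I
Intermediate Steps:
√((29550/(-184156) - 2*3315/238636) - 411778) = √((29550*(-1/184156) - 6630*1/238636) - 411778) = √((-14775/92078 - 3315/119318) - 411778) = √(-517040505/2746640701 - 411778) = √(-1131006731616883/2746640701) = I*√3106469122163914386554983/2746640701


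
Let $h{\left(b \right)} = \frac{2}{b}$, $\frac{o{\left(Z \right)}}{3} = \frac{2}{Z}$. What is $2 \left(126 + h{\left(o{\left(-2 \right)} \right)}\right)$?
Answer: $\frac{752}{3} \approx 250.67$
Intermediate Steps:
$o{\left(Z \right)} = \frac{6}{Z}$ ($o{\left(Z \right)} = 3 \frac{2}{Z} = \frac{6}{Z}$)
$2 \left(126 + h{\left(o{\left(-2 \right)} \right)}\right) = 2 \left(126 + \frac{2}{6 \frac{1}{-2}}\right) = 2 \left(126 + \frac{2}{6 \left(- \frac{1}{2}\right)}\right) = 2 \left(126 + \frac{2}{-3}\right) = 2 \left(126 + 2 \left(- \frac{1}{3}\right)\right) = 2 \left(126 - \frac{2}{3}\right) = 2 \cdot \frac{376}{3} = \frac{752}{3}$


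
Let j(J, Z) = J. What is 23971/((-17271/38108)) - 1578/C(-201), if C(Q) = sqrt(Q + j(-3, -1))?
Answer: -913486868/17271 + 263*I*sqrt(51)/17 ≈ -52891.0 + 110.48*I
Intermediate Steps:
C(Q) = sqrt(-3 + Q) (C(Q) = sqrt(Q - 3) = sqrt(-3 + Q))
23971/((-17271/38108)) - 1578/C(-201) = 23971/((-17271/38108)) - 1578/sqrt(-3 - 201) = 23971/((-17271*1/38108)) - 1578*(-I*sqrt(51)/102) = 23971/(-17271/38108) - 1578*(-I*sqrt(51)/102) = 23971*(-38108/17271) - (-263)*I*sqrt(51)/17 = -913486868/17271 + 263*I*sqrt(51)/17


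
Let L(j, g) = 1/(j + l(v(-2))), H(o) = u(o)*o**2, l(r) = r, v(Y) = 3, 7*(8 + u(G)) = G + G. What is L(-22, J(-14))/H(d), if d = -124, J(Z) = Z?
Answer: 7/88811776 ≈ 7.8818e-8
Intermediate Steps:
u(G) = -8 + 2*G/7 (u(G) = -8 + (G + G)/7 = -8 + (2*G)/7 = -8 + 2*G/7)
H(o) = o**2*(-8 + 2*o/7) (H(o) = (-8 + 2*o/7)*o**2 = o**2*(-8 + 2*o/7))
L(j, g) = 1/(3 + j) (L(j, g) = 1/(j + 3) = 1/(3 + j))
L(-22, J(-14))/H(d) = 1/((3 - 22)*(((2/7)*(-124)**2*(-28 - 124)))) = 1/((-19)*(((2/7)*15376*(-152)))) = -1/(19*(-4674304/7)) = -1/19*(-7/4674304) = 7/88811776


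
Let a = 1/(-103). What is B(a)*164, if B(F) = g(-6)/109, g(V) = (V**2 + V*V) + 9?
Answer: 13284/109 ≈ 121.87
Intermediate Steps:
g(V) = 9 + 2*V**2 (g(V) = (V**2 + V**2) + 9 = 2*V**2 + 9 = 9 + 2*V**2)
a = -1/103 ≈ -0.0097087
B(F) = 81/109 (B(F) = (9 + 2*(-6)**2)/109 = (9 + 2*36)*(1/109) = (9 + 72)*(1/109) = 81*(1/109) = 81/109)
B(a)*164 = (81/109)*164 = 13284/109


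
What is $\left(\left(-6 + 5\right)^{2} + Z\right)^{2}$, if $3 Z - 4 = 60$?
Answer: $\frac{4489}{9} \approx 498.78$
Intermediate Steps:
$Z = \frac{64}{3}$ ($Z = \frac{4}{3} + \frac{1}{3} \cdot 60 = \frac{4}{3} + 20 = \frac{64}{3} \approx 21.333$)
$\left(\left(-6 + 5\right)^{2} + Z\right)^{2} = \left(\left(-6 + 5\right)^{2} + \frac{64}{3}\right)^{2} = \left(\left(-1\right)^{2} + \frac{64}{3}\right)^{2} = \left(1 + \frac{64}{3}\right)^{2} = \left(\frac{67}{3}\right)^{2} = \frac{4489}{9}$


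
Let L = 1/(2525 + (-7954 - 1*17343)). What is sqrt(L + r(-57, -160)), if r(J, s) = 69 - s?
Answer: sqrt(29687782391)/11386 ≈ 15.133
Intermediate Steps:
L = -1/22772 (L = 1/(2525 + (-7954 - 17343)) = 1/(2525 - 25297) = 1/(-22772) = -1/22772 ≈ -4.3914e-5)
sqrt(L + r(-57, -160)) = sqrt(-1/22772 + (69 - 1*(-160))) = sqrt(-1/22772 + (69 + 160)) = sqrt(-1/22772 + 229) = sqrt(5214787/22772) = sqrt(29687782391)/11386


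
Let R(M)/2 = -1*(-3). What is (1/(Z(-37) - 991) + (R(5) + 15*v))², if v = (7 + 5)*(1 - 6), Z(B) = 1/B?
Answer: 1074608974750441/1344542224 ≈ 7.9924e+5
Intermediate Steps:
R(M) = 6 (R(M) = 2*(-1*(-3)) = 2*3 = 6)
v = -60 (v = 12*(-5) = -60)
(1/(Z(-37) - 991) + (R(5) + 15*v))² = (1/(1/(-37) - 991) + (6 + 15*(-60)))² = (1/(-1/37 - 991) + (6 - 900))² = (1/(-36668/37) - 894)² = (-37/36668 - 894)² = (-32781229/36668)² = 1074608974750441/1344542224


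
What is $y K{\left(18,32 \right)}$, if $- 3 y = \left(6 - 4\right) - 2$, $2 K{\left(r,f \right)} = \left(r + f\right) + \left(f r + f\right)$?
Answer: $0$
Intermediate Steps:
$K{\left(r,f \right)} = f + \frac{r}{2} + \frac{f r}{2}$ ($K{\left(r,f \right)} = \frac{\left(r + f\right) + \left(f r + f\right)}{2} = \frac{\left(f + r\right) + \left(f + f r\right)}{2} = \frac{r + 2 f + f r}{2} = f + \frac{r}{2} + \frac{f r}{2}$)
$y = 0$ ($y = - \frac{\left(6 - 4\right) - 2}{3} = - \frac{2 - 2}{3} = \left(- \frac{1}{3}\right) 0 = 0$)
$y K{\left(18,32 \right)} = 0 \left(32 + \frac{1}{2} \cdot 18 + \frac{1}{2} \cdot 32 \cdot 18\right) = 0 \left(32 + 9 + 288\right) = 0 \cdot 329 = 0$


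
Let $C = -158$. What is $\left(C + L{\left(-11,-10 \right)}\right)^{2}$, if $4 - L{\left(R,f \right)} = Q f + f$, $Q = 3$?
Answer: $12996$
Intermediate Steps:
$L{\left(R,f \right)} = 4 - 4 f$ ($L{\left(R,f \right)} = 4 - \left(3 f + f\right) = 4 - 4 f$)
$\left(C + L{\left(-11,-10 \right)}\right)^{2} = \left(-158 + \left(4 - -40\right)\right)^{2} = \left(-158 + \left(4 + 40\right)\right)^{2} = \left(-158 + 44\right)^{2} = \left(-114\right)^{2} = 12996$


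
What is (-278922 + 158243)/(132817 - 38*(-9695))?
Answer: -120679/501227 ≈ -0.24077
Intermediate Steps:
(-278922 + 158243)/(132817 - 38*(-9695)) = -120679/(132817 + 368410) = -120679/501227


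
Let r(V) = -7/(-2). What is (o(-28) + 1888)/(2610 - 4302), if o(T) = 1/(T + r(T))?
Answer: -46255/41454 ≈ -1.1158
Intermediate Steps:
r(V) = 7/2 (r(V) = -7*(-½) = 7/2)
o(T) = 1/(7/2 + T) (o(T) = 1/(T + 7/2) = 1/(7/2 + T))
(o(-28) + 1888)/(2610 - 4302) = (2/(7 + 2*(-28)) + 1888)/(2610 - 4302) = (2/(7 - 56) + 1888)/(-1692) = (2/(-49) + 1888)*(-1/1692) = (2*(-1/49) + 1888)*(-1/1692) = (-2/49 + 1888)*(-1/1692) = (92510/49)*(-1/1692) = -46255/41454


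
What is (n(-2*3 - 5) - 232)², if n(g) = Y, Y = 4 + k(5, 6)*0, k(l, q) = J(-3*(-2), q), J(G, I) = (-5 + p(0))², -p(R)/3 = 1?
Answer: 51984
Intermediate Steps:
p(R) = -3 (p(R) = -3*1 = -3)
J(G, I) = 64 (J(G, I) = (-5 - 3)² = (-8)² = 64)
k(l, q) = 64
Y = 4 (Y = 4 + 64*0 = 4 + 0 = 4)
n(g) = 4
(n(-2*3 - 5) - 232)² = (4 - 232)² = (-228)² = 51984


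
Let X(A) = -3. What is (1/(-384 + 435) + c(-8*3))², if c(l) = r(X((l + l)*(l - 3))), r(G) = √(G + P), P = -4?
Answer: -18206/2601 + 2*I*√7/51 ≈ -6.9996 + 0.10375*I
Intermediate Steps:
r(G) = √(-4 + G) (r(G) = √(G - 4) = √(-4 + G))
c(l) = I*√7 (c(l) = √(-4 - 3) = √(-7) = I*√7)
(1/(-384 + 435) + c(-8*3))² = (1/(-384 + 435) + I*√7)² = (1/51 + I*√7)²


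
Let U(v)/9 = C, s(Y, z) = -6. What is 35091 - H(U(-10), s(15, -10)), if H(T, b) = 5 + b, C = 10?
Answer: 35092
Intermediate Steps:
U(v) = 90 (U(v) = 9*10 = 90)
35091 - H(U(-10), s(15, -10)) = 35091 - (5 - 6) = 35091 - 1*(-1) = 35091 + 1 = 35092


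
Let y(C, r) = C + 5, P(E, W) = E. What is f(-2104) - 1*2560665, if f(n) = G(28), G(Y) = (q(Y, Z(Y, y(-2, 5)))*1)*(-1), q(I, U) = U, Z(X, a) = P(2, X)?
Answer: -2560667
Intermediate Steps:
y(C, r) = 5 + C
Z(X, a) = 2
G(Y) = -2 (G(Y) = (2*1)*(-1) = 2*(-1) = -2)
f(n) = -2
f(-2104) - 1*2560665 = -2 - 1*2560665 = -2 - 2560665 = -2560667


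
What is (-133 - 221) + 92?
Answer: -262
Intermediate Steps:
(-133 - 221) + 92 = -354 + 92 = -262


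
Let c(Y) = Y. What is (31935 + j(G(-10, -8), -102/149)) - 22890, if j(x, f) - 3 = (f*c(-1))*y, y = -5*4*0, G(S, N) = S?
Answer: 9048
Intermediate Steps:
y = 0 (y = -20*0 = 0)
j(x, f) = 3 (j(x, f) = 3 + (f*(-1))*0 = 3 - f*0 = 3 + 0 = 3)
(31935 + j(G(-10, -8), -102/149)) - 22890 = (31935 + 3) - 22890 = 31938 - 22890 = 9048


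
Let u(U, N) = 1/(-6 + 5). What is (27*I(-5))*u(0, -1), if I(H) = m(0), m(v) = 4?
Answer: -108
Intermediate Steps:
I(H) = 4
u(U, N) = -1 (u(U, N) = 1/(-1) = -1)
(27*I(-5))*u(0, -1) = (27*4)*(-1) = 108*(-1) = -108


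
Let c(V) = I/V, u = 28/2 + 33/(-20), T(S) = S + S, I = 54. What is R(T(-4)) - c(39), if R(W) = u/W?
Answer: -6091/2080 ≈ -2.9284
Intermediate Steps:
T(S) = 2*S
u = 247/20 (u = 28*(½) + 33*(-1/20) = 14 - 33/20 = 247/20 ≈ 12.350)
c(V) = 54/V
R(W) = 247/(20*W)
R(T(-4)) - c(39) = 247/(20*((2*(-4)))) - 54/39 = (247/20)/(-8) - 54/39 = (247/20)*(-⅛) - 1*18/13 = -247/160 - 18/13 = -6091/2080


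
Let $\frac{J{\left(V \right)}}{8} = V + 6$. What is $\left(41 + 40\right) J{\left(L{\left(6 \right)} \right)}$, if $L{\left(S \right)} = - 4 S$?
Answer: $-11664$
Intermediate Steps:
$J{\left(V \right)} = 48 + 8 V$ ($J{\left(V \right)} = 8 \left(V + 6\right) = 8 \left(6 + V\right) = 48 + 8 V$)
$\left(41 + 40\right) J{\left(L{\left(6 \right)} \right)} = \left(41 + 40\right) \left(48 + 8 \left(\left(-4\right) 6\right)\right) = 81 \left(48 + 8 \left(-24\right)\right) = 81 \left(48 - 192\right) = 81 \left(-144\right) = -11664$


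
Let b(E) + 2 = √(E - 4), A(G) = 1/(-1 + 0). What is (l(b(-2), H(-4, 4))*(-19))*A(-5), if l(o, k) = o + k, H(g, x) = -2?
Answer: -76 + 19*I*√6 ≈ -76.0 + 46.54*I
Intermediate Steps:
A(G) = -1 (A(G) = 1/(-1) = -1)
b(E) = -2 + √(-4 + E) (b(E) = -2 + √(E - 4) = -2 + √(-4 + E))
l(o, k) = k + o
(l(b(-2), H(-4, 4))*(-19))*A(-5) = ((-2 + (-2 + √(-4 - 2)))*(-19))*(-1) = ((-2 + (-2 + √(-6)))*(-19))*(-1) = ((-2 + (-2 + I*√6))*(-19))*(-1) = ((-4 + I*√6)*(-19))*(-1) = (76 - 19*I*√6)*(-1) = -76 + 19*I*√6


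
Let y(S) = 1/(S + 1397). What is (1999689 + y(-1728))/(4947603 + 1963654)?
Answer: 661897058/2287626067 ≈ 0.28934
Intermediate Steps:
y(S) = 1/(1397 + S)
(1999689 + y(-1728))/(4947603 + 1963654) = (1999689 + 1/(1397 - 1728))/(4947603 + 1963654) = (1999689 + 1/(-331))/6911257 = (1999689 - 1/331)*(1/6911257) = (661897058/331)*(1/6911257) = 661897058/2287626067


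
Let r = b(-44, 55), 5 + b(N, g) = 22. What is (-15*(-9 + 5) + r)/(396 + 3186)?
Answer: 77/3582 ≈ 0.021496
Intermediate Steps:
b(N, g) = 17 (b(N, g) = -5 + 22 = 17)
r = 17
(-15*(-9 + 5) + r)/(396 + 3186) = (-15*(-9 + 5) + 17)/(396 + 3186) = (-15*(-4) + 17)/3582 = (60 + 17)*(1/3582) = 77*(1/3582) = 77/3582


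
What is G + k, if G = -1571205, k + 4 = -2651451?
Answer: -4222660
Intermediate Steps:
k = -2651455 (k = -4 - 2651451 = -2651455)
G + k = -1571205 - 2651455 = -4222660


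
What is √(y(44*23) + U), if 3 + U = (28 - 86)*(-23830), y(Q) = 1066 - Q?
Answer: √1382191 ≈ 1175.7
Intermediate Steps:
U = 1382137 (U = -3 + (28 - 86)*(-23830) = -3 - 58*(-23830) = -3 + 1382140 = 1382137)
√(y(44*23) + U) = √((1066 - 44*23) + 1382137) = √((1066 - 1*1012) + 1382137) = √((1066 - 1012) + 1382137) = √(54 + 1382137) = √1382191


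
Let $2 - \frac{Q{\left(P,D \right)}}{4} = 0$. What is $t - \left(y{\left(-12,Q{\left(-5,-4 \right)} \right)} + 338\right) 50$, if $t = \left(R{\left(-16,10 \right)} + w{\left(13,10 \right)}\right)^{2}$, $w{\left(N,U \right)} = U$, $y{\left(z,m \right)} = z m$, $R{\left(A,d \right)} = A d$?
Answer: $10400$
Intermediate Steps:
$Q{\left(P,D \right)} = 8$ ($Q{\left(P,D \right)} = 8 - 0 = 8 + 0 = 8$)
$y{\left(z,m \right)} = m z$
$t = 22500$ ($t = \left(\left(-16\right) 10 + 10\right)^{2} = \left(-160 + 10\right)^{2} = \left(-150\right)^{2} = 22500$)
$t - \left(y{\left(-12,Q{\left(-5,-4 \right)} \right)} + 338\right) 50 = 22500 - \left(8 \left(-12\right) + 338\right) 50 = 22500 - \left(-96 + 338\right) 50 = 22500 - 242 \cdot 50 = 22500 - 12100 = 10400$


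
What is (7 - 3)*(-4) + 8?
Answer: -8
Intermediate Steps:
(7 - 3)*(-4) + 8 = 4*(-4) + 8 = -16 + 8 = -8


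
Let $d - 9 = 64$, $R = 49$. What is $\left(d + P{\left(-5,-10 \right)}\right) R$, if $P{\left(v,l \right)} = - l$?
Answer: $4067$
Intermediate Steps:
$d = 73$ ($d = 9 + 64 = 73$)
$\left(d + P{\left(-5,-10 \right)}\right) R = \left(73 - -10\right) 49 = \left(73 + 10\right) 49 = 83 \cdot 49 = 4067$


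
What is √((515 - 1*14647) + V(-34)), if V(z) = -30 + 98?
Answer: 4*I*√879 ≈ 118.59*I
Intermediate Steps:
V(z) = 68
√((515 - 1*14647) + V(-34)) = √((515 - 1*14647) + 68) = √((515 - 14647) + 68) = √(-14132 + 68) = √(-14064) = 4*I*√879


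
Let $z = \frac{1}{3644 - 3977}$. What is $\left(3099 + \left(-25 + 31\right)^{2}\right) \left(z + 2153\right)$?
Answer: $\frac{749210660}{111} \approx 6.7496 \cdot 10^{6}$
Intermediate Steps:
$z = - \frac{1}{333}$ ($z = \frac{1}{-333} = - \frac{1}{333} \approx -0.003003$)
$\left(3099 + \left(-25 + 31\right)^{2}\right) \left(z + 2153\right) = \left(3099 + \left(-25 + 31\right)^{2}\right) \left(- \frac{1}{333} + 2153\right) = \left(3099 + 6^{2}\right) \frac{716948}{333} = \left(3099 + 36\right) \frac{716948}{333} = 3135 \cdot \frac{716948}{333} = \frac{749210660}{111}$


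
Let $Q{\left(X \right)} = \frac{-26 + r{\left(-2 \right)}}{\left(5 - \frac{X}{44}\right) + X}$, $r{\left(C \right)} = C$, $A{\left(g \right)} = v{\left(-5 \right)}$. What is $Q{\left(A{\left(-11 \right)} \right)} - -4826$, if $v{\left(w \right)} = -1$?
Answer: $\frac{852970}{177} \approx 4819.0$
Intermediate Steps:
$A{\left(g \right)} = -1$
$Q{\left(X \right)} = - \frac{28}{5 + \frac{43 X}{44}}$ ($Q{\left(X \right)} = \frac{-26 - 2}{\left(5 - \frac{X}{44}\right) + X} = - \frac{28}{\left(5 - X \frac{1}{44}\right) + X} = - \frac{28}{\left(5 - \frac{X}{44}\right) + X} = - \frac{28}{5 + \frac{43 X}{44}}$)
$Q{\left(A{\left(-11 \right)} \right)} - -4826 = - \frac{1232}{220 + 43 \left(-1\right)} - -4826 = - \frac{1232}{220 - 43} + 4826 = - \frac{1232}{177} + 4826 = \frac{852970}{177}$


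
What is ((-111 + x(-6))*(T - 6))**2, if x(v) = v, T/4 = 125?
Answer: 3340608804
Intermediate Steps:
T = 500 (T = 4*125 = 500)
((-111 + x(-6))*(T - 6))**2 = ((-111 - 6)*(500 - 6))**2 = (-117*494)**2 = (-57798)**2 = 3340608804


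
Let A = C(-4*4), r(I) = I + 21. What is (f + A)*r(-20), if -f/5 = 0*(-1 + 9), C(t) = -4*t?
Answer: 64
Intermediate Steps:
r(I) = 21 + I
A = 64 (A = -(-16)*4 = -4*(-16) = 64)
f = 0 (f = -0*(-1 + 9) = -0*8 = -5*0 = 0)
(f + A)*r(-20) = (0 + 64)*(21 - 20) = 64*1 = 64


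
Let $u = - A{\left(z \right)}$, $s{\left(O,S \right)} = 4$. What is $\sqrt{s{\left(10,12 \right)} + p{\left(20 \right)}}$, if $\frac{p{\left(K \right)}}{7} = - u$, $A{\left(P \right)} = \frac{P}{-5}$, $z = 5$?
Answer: $i \sqrt{3} \approx 1.732 i$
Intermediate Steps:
$A{\left(P \right)} = - \frac{P}{5}$ ($A{\left(P \right)} = P \left(- \frac{1}{5}\right) = - \frac{P}{5}$)
$u = 1$ ($u = - \frac{\left(-1\right) 5}{5} = \left(-1\right) \left(-1\right) = 1$)
$p{\left(K \right)} = -7$ ($p{\left(K \right)} = 7 \left(\left(-1\right) 1\right) = 7 \left(-1\right) = -7$)
$\sqrt{s{\left(10,12 \right)} + p{\left(20 \right)}} = \sqrt{4 - 7} = \sqrt{-3} = i \sqrt{3}$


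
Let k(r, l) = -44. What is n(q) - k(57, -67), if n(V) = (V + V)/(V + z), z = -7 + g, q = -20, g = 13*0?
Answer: 1228/27 ≈ 45.482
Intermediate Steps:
g = 0
z = -7 (z = -7 + 0 = -7)
n(V) = 2*V/(-7 + V) (n(V) = (V + V)/(V - 7) = (2*V)/(-7 + V) = 2*V/(-7 + V))
n(q) - k(57, -67) = 2*(-20)/(-7 - 20) - 1*(-44) = 2*(-20)/(-27) + 44 = 2*(-20)*(-1/27) + 44 = 40/27 + 44 = 1228/27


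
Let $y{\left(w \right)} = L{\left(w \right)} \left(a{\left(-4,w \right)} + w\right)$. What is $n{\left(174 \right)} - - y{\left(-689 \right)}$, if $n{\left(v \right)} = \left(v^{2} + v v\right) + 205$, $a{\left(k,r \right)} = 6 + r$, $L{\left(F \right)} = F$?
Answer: $1006065$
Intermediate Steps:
$n{\left(v \right)} = 205 + 2 v^{2}$ ($n{\left(v \right)} = \left(v^{2} + v^{2}\right) + 205 = 2 v^{2} + 205 = 205 + 2 v^{2}$)
$y{\left(w \right)} = w \left(6 + 2 w\right)$ ($y{\left(w \right)} = w \left(\left(6 + w\right) + w\right) = w \left(6 + 2 w\right)$)
$n{\left(174 \right)} - - y{\left(-689 \right)} = \left(205 + 2 \cdot 174^{2}\right) - - 2 \left(-689\right) \left(3 - 689\right) = \left(205 + 2 \cdot 30276\right) - - 2 \left(-689\right) \left(-686\right) = \left(205 + 60552\right) - \left(-1\right) 945308 = 60757 - -945308 = 60757 + 945308 = 1006065$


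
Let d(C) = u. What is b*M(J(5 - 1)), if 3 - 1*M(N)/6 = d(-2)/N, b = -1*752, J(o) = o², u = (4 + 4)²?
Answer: 4512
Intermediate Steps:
u = 64 (u = 8² = 64)
d(C) = 64
b = -752
M(N) = 18 - 384/N
b*M(J(5 - 1)) = -752*(18 - 384/(5 - 1)²) = -752*(18 - 384/(4²)) = -752*(18 - 384/16) = -752*(18 - 384*1/16) = -752*(18 - 24) = -752*(-6) = 4512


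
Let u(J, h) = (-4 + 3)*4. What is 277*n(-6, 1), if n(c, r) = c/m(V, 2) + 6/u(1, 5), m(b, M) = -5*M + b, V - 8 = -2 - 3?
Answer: -2493/14 ≈ -178.07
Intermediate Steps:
V = 3 (V = 8 + (-2 - 3) = 8 - 5 = 3)
m(b, M) = b - 5*M
u(J, h) = -4 (u(J, h) = -1*4 = -4)
n(c, r) = -3/2 - c/7 (n(c, r) = c/(3 - 5*2) + 6/(-4) = c/(3 - 10) + 6*(-1/4) = c/(-7) - 3/2 = c*(-1/7) - 3/2 = -c/7 - 3/2 = -3/2 - c/7)
277*n(-6, 1) = 277*(-3/2 - 1/7*(-6)) = 277*(-3/2 + 6/7) = 277*(-9/14) = -2493/14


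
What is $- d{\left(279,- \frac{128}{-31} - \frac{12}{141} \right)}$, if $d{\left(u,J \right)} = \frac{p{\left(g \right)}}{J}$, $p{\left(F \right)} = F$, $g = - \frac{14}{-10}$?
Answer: $- \frac{10199}{29460} \approx -0.3462$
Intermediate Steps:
$g = \frac{7}{5}$ ($g = \left(-14\right) \left(- \frac{1}{10}\right) = \frac{7}{5} \approx 1.4$)
$d{\left(u,J \right)} = \frac{7}{5 J}$
$- d{\left(279,- \frac{128}{-31} - \frac{12}{141} \right)} = - \frac{7}{5 \left(- \frac{128}{-31} - \frac{12}{141}\right)} = - \frac{7}{5 \left(\left(-128\right) \left(- \frac{1}{31}\right) - \frac{4}{47}\right)} = - \frac{7}{5 \left(\frac{128}{31} - \frac{4}{47}\right)} = - \frac{7}{5 \cdot \frac{5892}{1457}} = - \frac{7 \cdot 1457}{5 \cdot 5892} = \left(-1\right) \frac{10199}{29460} = - \frac{10199}{29460}$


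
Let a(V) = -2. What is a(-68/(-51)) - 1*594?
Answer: -596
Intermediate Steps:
a(-68/(-51)) - 1*594 = -2 - 1*594 = -2 - 594 = -596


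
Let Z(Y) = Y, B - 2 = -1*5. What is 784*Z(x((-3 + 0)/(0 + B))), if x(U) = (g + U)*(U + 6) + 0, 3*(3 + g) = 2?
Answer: -21952/3 ≈ -7317.3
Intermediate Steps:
g = -7/3 (g = -3 + (⅓)*2 = -3 + ⅔ = -7/3 ≈ -2.3333)
B = -3 (B = 2 - 1*5 = 2 - 5 = -3)
x(U) = (6 + U)*(-7/3 + U) (x(U) = (-7/3 + U)*(U + 6) + 0 = (-7/3 + U)*(6 + U) + 0 = (6 + U)*(-7/3 + U) + 0 = (6 + U)*(-7/3 + U))
784*Z(x((-3 + 0)/(0 + B))) = 784*(-14 + ((-3 + 0)/(0 - 3))² + 11*((-3 + 0)/(0 - 3))/3) = 784*(-14 + (-3/(-3))² + 11*(-3/(-3))/3) = 784*(-14 + (-3*(-⅓))² + 11*(-3*(-⅓))/3) = 784*(-14 + 1² + (11/3)*1) = 784*(-14 + 1 + 11/3) = 784*(-28/3) = -21952/3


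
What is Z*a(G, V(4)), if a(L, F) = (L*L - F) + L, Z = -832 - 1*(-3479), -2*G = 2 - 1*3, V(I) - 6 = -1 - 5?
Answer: 7941/4 ≈ 1985.3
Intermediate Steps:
V(I) = 0 (V(I) = 6 + (-1 - 5) = 6 - 6 = 0)
G = ½ (G = -(2 - 1*3)/2 = -(2 - 3)/2 = -½*(-1) = ½ ≈ 0.50000)
Z = 2647 (Z = -832 + 3479 = 2647)
a(L, F) = L + L² - F (a(L, F) = (L² - F) + L = L + L² - F)
Z*a(G, V(4)) = 2647*(½ + (½)² - 1*0) = 2647*(½ + ¼ + 0) = 2647*(¾) = 7941/4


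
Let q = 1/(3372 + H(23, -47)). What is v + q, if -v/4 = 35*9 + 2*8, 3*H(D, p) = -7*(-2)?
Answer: -13412117/10130 ≈ -1324.0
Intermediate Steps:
H(D, p) = 14/3 (H(D, p) = (-7*(-2))/3 = (⅓)*14 = 14/3)
q = 3/10130 (q = 1/(3372 + 14/3) = 1/(10130/3) = 3/10130 ≈ 0.00029615)
v = -1324 (v = -4*(35*9 + 2*8) = -4*(315 + 16) = -4*331 = -1324)
v + q = -1324 + 3/10130 = -13412117/10130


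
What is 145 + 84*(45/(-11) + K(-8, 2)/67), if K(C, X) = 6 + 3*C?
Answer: -163027/737 ≈ -221.20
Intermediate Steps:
145 + 84*(45/(-11) + K(-8, 2)/67) = 145 + 84*(45/(-11) + (6 + 3*(-8))/67) = 145 + 84*(45*(-1/11) + (6 - 24)*(1/67)) = 145 + 84*(-45/11 - 18*1/67) = 145 + 84*(-45/11 - 18/67) = 145 + 84*(-3213/737) = 145 - 269892/737 = -163027/737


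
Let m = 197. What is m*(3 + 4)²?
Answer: 9653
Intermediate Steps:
m*(3 + 4)² = 197*(3 + 4)² = 197*7² = 197*49 = 9653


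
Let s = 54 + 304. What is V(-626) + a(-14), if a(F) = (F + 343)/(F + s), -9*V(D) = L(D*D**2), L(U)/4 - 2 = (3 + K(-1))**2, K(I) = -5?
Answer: -1765/1032 ≈ -1.7103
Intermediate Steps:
s = 358
L(U) = 24 (L(U) = 8 + 4*(3 - 5)**2 = 8 + 4*(-2)**2 = 8 + 4*4 = 8 + 16 = 24)
V(D) = -8/3 (V(D) = -1/9*24 = -8/3)
a(F) = (343 + F)/(358 + F) (a(F) = (F + 343)/(F + 358) = (343 + F)/(358 + F))
V(-626) + a(-14) = -8/3 + (343 - 14)/(358 - 14) = -8/3 + 329/344 = -1765/1032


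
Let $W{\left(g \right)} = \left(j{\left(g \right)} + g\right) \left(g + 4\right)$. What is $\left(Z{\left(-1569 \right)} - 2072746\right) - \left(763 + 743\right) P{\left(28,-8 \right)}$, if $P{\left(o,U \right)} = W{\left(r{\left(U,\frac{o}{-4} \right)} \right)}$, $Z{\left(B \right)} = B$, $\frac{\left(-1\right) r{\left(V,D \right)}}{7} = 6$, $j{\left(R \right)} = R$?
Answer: $-6881467$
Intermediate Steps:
$r{\left(V,D \right)} = -42$ ($r{\left(V,D \right)} = \left(-7\right) 6 = -42$)
$W{\left(g \right)} = 2 g \left(4 + g\right)$ ($W{\left(g \right)} = \left(g + g\right) \left(g + 4\right) = 2 g \left(4 + g\right)$)
$P{\left(o,U \right)} = 3192$ ($P{\left(o,U \right)} = 2 \left(-42\right) \left(4 - 42\right) = 2 \left(-42\right) \left(-38\right) = 3192$)
$\left(Z{\left(-1569 \right)} - 2072746\right) - \left(763 + 743\right) P{\left(28,-8 \right)} = \left(-1569 - 2072746\right) - \left(763 + 743\right) 3192 = \left(-1569 - 2072746\right) - 1506 \cdot 3192 = -2074315 - 4807152 = -6881467$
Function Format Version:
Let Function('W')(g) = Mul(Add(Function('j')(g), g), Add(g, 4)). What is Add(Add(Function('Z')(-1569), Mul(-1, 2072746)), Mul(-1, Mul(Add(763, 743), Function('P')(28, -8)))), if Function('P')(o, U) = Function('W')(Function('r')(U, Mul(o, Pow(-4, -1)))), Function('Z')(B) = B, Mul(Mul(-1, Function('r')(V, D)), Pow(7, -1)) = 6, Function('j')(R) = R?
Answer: -6881467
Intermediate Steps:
Function('r')(V, D) = -42 (Function('r')(V, D) = Mul(-7, 6) = -42)
Function('W')(g) = Mul(2, g, Add(4, g)) (Function('W')(g) = Mul(Add(g, g), Add(g, 4)) = Mul(Mul(2, g), Add(4, g)) = Mul(2, g, Add(4, g)))
Function('P')(o, U) = 3192 (Function('P')(o, U) = Mul(2, -42, Add(4, -42)) = Mul(2, -42, -38) = 3192)
Add(Add(Function('Z')(-1569), Mul(-1, 2072746)), Mul(-1, Mul(Add(763, 743), Function('P')(28, -8)))) = Add(Add(-1569, Mul(-1, 2072746)), Mul(-1, Mul(Add(763, 743), 3192))) = Add(Add(-1569, -2072746), Mul(-1, Mul(1506, 3192))) = Add(-2074315, Mul(-1, 4807152)) = Add(-2074315, -4807152) = -6881467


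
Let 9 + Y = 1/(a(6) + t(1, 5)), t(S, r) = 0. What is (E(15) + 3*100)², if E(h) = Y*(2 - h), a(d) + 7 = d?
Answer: 184900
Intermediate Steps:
a(d) = -7 + d
Y = -10 (Y = -9 + 1/((-7 + 6) + 0) = -9 + 1/(-1 + 0) = -9 + 1/(-1) = -9 - 1 = -10)
E(h) = -20 + 10*h (E(h) = -10*(2 - h) = -20 + 10*h)
(E(15) + 3*100)² = ((-20 + 10*15) + 3*100)² = ((-20 + 150) + 300)² = (130 + 300)² = 430² = 184900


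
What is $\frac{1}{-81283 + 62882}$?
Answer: $- \frac{1}{18401} \approx -5.4345 \cdot 10^{-5}$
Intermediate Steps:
$\frac{1}{-81283 + 62882} = \frac{1}{-18401} = - \frac{1}{18401}$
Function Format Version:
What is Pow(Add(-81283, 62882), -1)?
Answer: Rational(-1, 18401) ≈ -5.4345e-5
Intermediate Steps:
Pow(Add(-81283, 62882), -1) = Pow(-18401, -1) = Rational(-1, 18401)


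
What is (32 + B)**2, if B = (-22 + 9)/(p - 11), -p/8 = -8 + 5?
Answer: 961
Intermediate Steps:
p = 24 (p = -8*(-8 + 5) = -8*(-3) = 24)
B = -1 (B = (-22 + 9)/(24 - 11) = -13/13 = -13*1/13 = -1)
(32 + B)**2 = (32 - 1)**2 = 31**2 = 961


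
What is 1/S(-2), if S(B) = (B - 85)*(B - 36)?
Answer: 1/3306 ≈ 0.00030248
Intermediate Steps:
S(B) = (-85 + B)*(-36 + B)
1/S(-2) = 1/(3060 + (-2)² - 121*(-2)) = 1/(3060 + 4 + 242) = 1/3306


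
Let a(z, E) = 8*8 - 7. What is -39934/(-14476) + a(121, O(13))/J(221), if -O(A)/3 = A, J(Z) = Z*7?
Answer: 4471645/1599598 ≈ 2.7955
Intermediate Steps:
J(Z) = 7*Z
O(A) = -3*A
a(z, E) = 57 (a(z, E) = 64 - 7 = 57)
-39934/(-14476) + a(121, O(13))/J(221) = -39934/(-14476) + 57/((7*221)) = -39934*(-1/14476) + 57/1547 = 19967/7238 + 57*(1/1547) = 19967/7238 + 57/1547 = 4471645/1599598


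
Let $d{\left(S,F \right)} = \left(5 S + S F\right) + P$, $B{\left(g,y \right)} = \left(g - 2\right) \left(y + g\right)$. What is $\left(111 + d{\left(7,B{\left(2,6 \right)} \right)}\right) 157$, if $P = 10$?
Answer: $24492$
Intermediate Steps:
$B{\left(g,y \right)} = \left(-2 + g\right) \left(g + y\right)$
$d{\left(S,F \right)} = 10 + 5 S + F S$ ($d{\left(S,F \right)} = \left(5 S + S F\right) + 10 = \left(5 S + F S\right) + 10 = 10 + 5 S + F S$)
$\left(111 + d{\left(7,B{\left(2,6 \right)} \right)}\right) 157 = \left(111 + \left(10 + 5 \cdot 7 + \left(2^{2} - 4 - 12 + 2 \cdot 6\right) 7\right)\right) 157 = \left(111 + \left(10 + 35 + \left(4 - 4 - 12 + 12\right) 7\right)\right) 157 = \left(111 + \left(10 + 35 + 0 \cdot 7\right)\right) 157 = \left(111 + \left(10 + 35 + 0\right)\right) 157 = \left(111 + 45\right) 157 = 156 \cdot 157 = 24492$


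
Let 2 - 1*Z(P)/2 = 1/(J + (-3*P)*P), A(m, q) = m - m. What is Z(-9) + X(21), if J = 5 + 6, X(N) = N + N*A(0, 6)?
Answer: 2901/116 ≈ 25.009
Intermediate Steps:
A(m, q) = 0
X(N) = N (X(N) = N + N*0 = N + 0 = N)
J = 11
Z(P) = 4 - 2/(11 - 3*P**2) (Z(P) = 4 - 2/(11 + (-3*P)*P) = 4 - 2/(11 - 3*P**2))
Z(-9) + X(21) = 6*(-7 + 2*(-9)**2)/(-11 + 3*(-9)**2) + 21 = 6*(-7 + 2*81)/(-11 + 3*81) + 21 = 6*(-7 + 162)/(-11 + 243) + 21 = 6*155/232 + 21 = 6*(1/232)*155 + 21 = 465/116 + 21 = 2901/116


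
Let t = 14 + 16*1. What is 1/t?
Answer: 1/30 ≈ 0.033333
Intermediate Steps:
t = 30 (t = 14 + 16 = 30)
1/t = 1/30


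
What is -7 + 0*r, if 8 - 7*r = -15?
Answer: -7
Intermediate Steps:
r = 23/7 (r = 8/7 - 1/7*(-15) = 8/7 + 15/7 = 23/7 ≈ 3.2857)
-7 + 0*r = -7 + 0*(23/7) = -7 + 0 = -7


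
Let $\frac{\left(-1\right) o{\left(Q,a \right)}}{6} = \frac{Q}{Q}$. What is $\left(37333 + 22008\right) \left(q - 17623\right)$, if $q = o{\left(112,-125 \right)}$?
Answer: $-1046122489$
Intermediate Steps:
$o{\left(Q,a \right)} = -6$ ($o{\left(Q,a \right)} = - 6 \frac{Q}{Q} = \left(-6\right) 1 = -6$)
$q = -6$
$\left(37333 + 22008\right) \left(q - 17623\right) = \left(37333 + 22008\right) \left(-6 - 17623\right) = 59341 \left(-17629\right) = -1046122489$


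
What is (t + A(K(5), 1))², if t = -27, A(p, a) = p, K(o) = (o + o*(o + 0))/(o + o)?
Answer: 576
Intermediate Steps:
K(o) = (o + o²)/(2*o) (K(o) = (o + o*o)/((2*o)) = (o + o²)*(1/(2*o)) = (o + o²)/(2*o))
(t + A(K(5), 1))² = (-27 + (½ + (½)*5))² = (-27 + (½ + 5/2))² = (-27 + 3)² = (-24)² = 576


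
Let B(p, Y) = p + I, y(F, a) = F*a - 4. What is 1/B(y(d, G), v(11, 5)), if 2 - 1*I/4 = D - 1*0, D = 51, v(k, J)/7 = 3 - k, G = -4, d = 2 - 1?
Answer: -1/204 ≈ -0.0049020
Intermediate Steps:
d = 1
v(k, J) = 21 - 7*k (v(k, J) = 7*(3 - k) = 21 - 7*k)
y(F, a) = -4 + F*a
I = -196 (I = 8 - 4*(51 - 1*0) = 8 - 4*(51 + 0) = 8 - 4*51 = 8 - 204 = -196)
B(p, Y) = -196 + p (B(p, Y) = p - 196 = -196 + p)
1/B(y(d, G), v(11, 5)) = 1/(-196 + (-4 + 1*(-4))) = 1/(-196 + (-4 - 4)) = 1/(-196 - 8) = 1/(-204) = -1/204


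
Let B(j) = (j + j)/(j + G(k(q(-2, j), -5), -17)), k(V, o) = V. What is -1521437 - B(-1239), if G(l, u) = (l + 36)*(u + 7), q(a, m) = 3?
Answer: -826141117/543 ≈ -1.5214e+6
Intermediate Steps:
G(l, u) = (7 + u)*(36 + l) (G(l, u) = (36 + l)*(7 + u) = (7 + u)*(36 + l))
B(j) = 2*j/(-390 + j) (B(j) = (j + j)/(j + (252 + 7*3 + 36*(-17) + 3*(-17))) = (2*j)/(j + (252 + 21 - 612 - 51)) = (2*j)/(j - 390) = (2*j)/(-390 + j) = 2*j/(-390 + j))
-1521437 - B(-1239) = -1521437 - 2*(-1239)/(-390 - 1239) = -1521437 - 2*(-1239)/(-1629) = -1521437 - 2*(-1239)*(-1)/1629 = -1521437 - 1*826/543 = -1521437 - 826/543 = -826141117/543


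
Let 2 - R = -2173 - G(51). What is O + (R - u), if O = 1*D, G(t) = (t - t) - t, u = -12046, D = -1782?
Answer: 12388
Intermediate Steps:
G(t) = -t (G(t) = 0 - t = -t)
R = 2124 (R = 2 - (-2173 - (-1)*51) = 2 - (-2173 - 1*(-51)) = 2 - (-2173 + 51) = 2 - 1*(-2122) = 2 + 2122 = 2124)
O = -1782 (O = 1*(-1782) = -1782)
O + (R - u) = -1782 + (2124 - 1*(-12046)) = -1782 + (2124 + 12046) = -1782 + 14170 = 12388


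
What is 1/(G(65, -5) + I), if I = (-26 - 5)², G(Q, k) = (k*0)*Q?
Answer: 1/961 ≈ 0.0010406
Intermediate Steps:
G(Q, k) = 0 (G(Q, k) = 0*Q = 0)
I = 961 (I = (-31)² = 961)
1/(G(65, -5) + I) = 1/(0 + 961) = 1/961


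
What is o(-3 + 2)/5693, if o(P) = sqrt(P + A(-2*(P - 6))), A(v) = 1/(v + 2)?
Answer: I*sqrt(15)/22772 ≈ 0.00017008*I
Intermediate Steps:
A(v) = 1/(2 + v)
o(P) = sqrt(P + 1/(14 - 2*P)) (o(P) = sqrt(P + 1/(2 - 2*(P - 6))) = sqrt(P + 1/(2 - 2*(-6 + P))) = sqrt(P + 1/(2 + (12 - 2*P))) = sqrt(P + 1/(14 - 2*P)))
o(-3 + 2)/5693 = (sqrt(2)*sqrt(-1/(-7 + (-3 + 2)) + 2*(-3 + 2))/2)/5693 = (sqrt(2)*sqrt(-1/(-7 - 1) + 2*(-1))/2)*(1/5693) = (sqrt(2)*sqrt(-1/(-8) - 2)/2)*(1/5693) = (sqrt(2)*sqrt(-1*(-1/8) - 2)/2)*(1/5693) = (sqrt(2)*sqrt(1/8 - 2)/2)*(1/5693) = (sqrt(2)*sqrt(-15/8)/2)*(1/5693) = (sqrt(2)*(I*sqrt(30)/4)/2)*(1/5693) = (I*sqrt(15)/4)*(1/5693) = I*sqrt(15)/22772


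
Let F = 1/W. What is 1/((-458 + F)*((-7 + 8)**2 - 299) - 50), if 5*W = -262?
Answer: 131/17873599 ≈ 7.3292e-6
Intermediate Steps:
W = -262/5 (W = (1/5)*(-262) = -262/5 ≈ -52.400)
F = -5/262 (F = 1/(-262/5) = -5/262 ≈ -0.019084)
1/((-458 + F)*((-7 + 8)**2 - 299) - 50) = 1/((-458 - 5/262)*((-7 + 8)**2 - 299) - 50) = 1/(-120001*(1**2 - 299)/262 - 50) = 1/(-120001*(1 - 299)/262 - 50) = 1/(-120001/262*(-298) - 50) = 1/(17880149/131 - 50) = 1/(17873599/131) = 131/17873599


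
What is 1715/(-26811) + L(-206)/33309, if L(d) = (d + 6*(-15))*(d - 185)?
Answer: 338430329/99227511 ≈ 3.4106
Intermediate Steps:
L(d) = (-185 + d)*(-90 + d) (L(d) = (d - 90)*(-185 + d) = (-90 + d)*(-185 + d) = (-185 + d)*(-90 + d))
1715/(-26811) + L(-206)/33309 = 1715/(-26811) + (16650 + (-206)² - 275*(-206))/33309 = 1715*(-1/26811) + (16650 + 42436 + 56650)*(1/33309) = -1715/26811 + 115736*(1/33309) = -1715/26811 + 115736/33309 = 338430329/99227511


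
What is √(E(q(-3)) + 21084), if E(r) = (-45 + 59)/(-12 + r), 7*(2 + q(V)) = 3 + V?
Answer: √21083 ≈ 145.20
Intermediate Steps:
q(V) = -11/7 + V/7 (q(V) = -2 + (3 + V)/7 = -2 + (3/7 + V/7) = -11/7 + V/7)
E(r) = 14/(-12 + r)
√(E(q(-3)) + 21084) = √(14/(-12 + (-11/7 + (⅐)*(-3))) + 21084) = √(14/(-12 + (-11/7 - 3/7)) + 21084) = √(14/(-12 - 2) + 21084) = √(14/(-14) + 21084) = √(14*(-1/14) + 21084) = √(-1 + 21084) = √21083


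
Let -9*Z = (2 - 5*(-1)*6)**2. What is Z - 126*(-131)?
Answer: 147530/9 ≈ 16392.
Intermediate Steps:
Z = -1024/9 (Z = -(2 - 5*(-1)*6)**2/9 = -(2 + 5*6)**2/9 = -(2 + 30)**2/9 = -1/9*32**2 = -1/9*1024 = -1024/9 ≈ -113.78)
Z - 126*(-131) = -1024/9 - 126*(-131) = -1024/9 + 16506 = 147530/9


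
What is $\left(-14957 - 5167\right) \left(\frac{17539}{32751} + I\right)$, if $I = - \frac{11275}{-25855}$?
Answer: $- \frac{367928599064}{18817269} \approx -19553.0$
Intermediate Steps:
$I = \frac{2255}{5171}$ ($I = \left(-11275\right) \left(- \frac{1}{25855}\right) = \frac{2255}{5171} \approx 0.43609$)
$\left(-14957 - 5167\right) \left(\frac{17539}{32751} + I\right) = \left(-14957 - 5167\right) \left(\frac{17539}{32751} + \frac{2255}{5171}\right) = - 20124 \left(17539 \cdot \frac{1}{32751} + \frac{2255}{5171}\right) = - 20124 \left(\frac{17539}{32751} + \frac{2255}{5171}\right) = \left(-20124\right) \frac{164547674}{169355421} = - \frac{367928599064}{18817269}$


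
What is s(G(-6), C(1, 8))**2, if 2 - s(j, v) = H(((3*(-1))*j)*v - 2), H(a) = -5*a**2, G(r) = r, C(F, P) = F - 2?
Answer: 4008004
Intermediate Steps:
C(F, P) = -2 + F
s(j, v) = 2 + 5*(-2 - 3*j*v)**2 (s(j, v) = 2 - (-5)*(((3*(-1))*j)*v - 2)**2 = 2 - (-5)*((-3*j)*v - 2)**2 = 2 - (-5)*(-3*j*v - 2)**2 = 2 - (-5)*(-2 - 3*j*v)**2 = 2 + 5*(-2 - 3*j*v)**2)
s(G(-6), C(1, 8))**2 = (2 + 5*(2 + 3*(-6)*(-2 + 1))**2)**2 = (2 + 5*(2 + 3*(-6)*(-1))**2)**2 = (2 + 5*(2 + 18)**2)**2 = (2 + 5*20**2)**2 = (2 + 5*400)**2 = (2 + 2000)**2 = 2002**2 = 4008004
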